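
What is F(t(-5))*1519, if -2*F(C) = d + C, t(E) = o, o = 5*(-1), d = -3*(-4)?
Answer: -10633/2 ≈ -5316.5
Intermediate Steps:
d = 12
o = -5
t(E) = -5
F(C) = -6 - C/2 (F(C) = -(12 + C)/2 = -6 - C/2)
F(t(-5))*1519 = (-6 - 1/2*(-5))*1519 = (-6 + 5/2)*1519 = -7/2*1519 = -10633/2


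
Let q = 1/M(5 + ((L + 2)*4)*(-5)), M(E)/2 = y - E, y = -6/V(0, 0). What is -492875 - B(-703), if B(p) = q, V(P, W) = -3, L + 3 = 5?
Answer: -75902751/154 ≈ -4.9288e+5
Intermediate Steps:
L = 2 (L = -3 + 5 = 2)
y = 2 (y = -6/(-3) = -6*(-1/3) = 2)
M(E) = 4 - 2*E (M(E) = 2*(2 - E) = 4 - 2*E)
q = 1/154 (q = 1/(4 - 2*(5 + ((2 + 2)*4)*(-5))) = 1/(4 - 2*(5 + (4*4)*(-5))) = 1/(4 - 2*(5 + 16*(-5))) = 1/(4 - 2*(5 - 80)) = 1/(4 - 2*(-75)) = 1/(4 + 150) = 1/154 ≈ 0.0064935)
B(p) = 1/154
-492875 - B(-703) = -492875 - 1*1/154 = -492875 - 1/154 = -75902751/154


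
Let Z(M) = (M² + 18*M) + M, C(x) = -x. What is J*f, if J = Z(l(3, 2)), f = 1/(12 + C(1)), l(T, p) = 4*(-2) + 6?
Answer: -34/11 ≈ -3.0909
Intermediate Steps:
l(T, p) = -2 (l(T, p) = -8 + 6 = -2)
Z(M) = M² + 19*M
f = 1/11 (f = 1/(12 - 1*1) = 1/(12 - 1) = 1/11 ≈ 0.090909)
J = -34 (J = -2*(19 - 2) = -2*17 = -34)
J*f = -34*1/11 = -34/11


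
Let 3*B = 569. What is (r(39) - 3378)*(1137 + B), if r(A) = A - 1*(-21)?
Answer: -4401880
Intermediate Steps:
r(A) = 21 + A (r(A) = A + 21 = 21 + A)
B = 569/3 (B = (1/3)*569 = 569/3 ≈ 189.67)
(r(39) - 3378)*(1137 + B) = ((21 + 39) - 3378)*(1137 + 569/3) = (60 - 3378)*(3980/3) = -3318*3980/3 = -4401880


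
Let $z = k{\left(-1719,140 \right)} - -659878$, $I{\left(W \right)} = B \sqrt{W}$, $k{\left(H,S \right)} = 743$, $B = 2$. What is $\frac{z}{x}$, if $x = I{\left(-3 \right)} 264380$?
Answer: $- \frac{220207 i \sqrt{3}}{528760} \approx - 0.72133 i$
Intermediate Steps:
$I{\left(W \right)} = 2 \sqrt{W}$
$z = 660621$ ($z = 743 - -659878 = 743 + 659878 = 660621$)
$x = 528760 i \sqrt{3}$ ($x = 2 \sqrt{-3} \cdot 264380 = 2 i \sqrt{3} \cdot 264380 = 528760 i \sqrt{3} \approx 9.1584 \cdot 10^{5} i$)
$\frac{z}{x} = \frac{660621}{528760 i \sqrt{3}} = 660621 \left(- \frac{i \sqrt{3}}{1586280}\right) = - \frac{220207 i \sqrt{3}}{528760}$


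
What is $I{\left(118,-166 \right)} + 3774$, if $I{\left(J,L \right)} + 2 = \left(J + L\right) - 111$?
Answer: $3613$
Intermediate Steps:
$I{\left(J,L \right)} = -113 + J + L$ ($I{\left(J,L \right)} = -2 - \left(111 - J - L\right) = -2 + \left(-111 + J + L\right) = -113 + J + L$)
$I{\left(118,-166 \right)} + 3774 = \left(-113 + 118 - 166\right) + 3774 = -161 + 3774 = 3613$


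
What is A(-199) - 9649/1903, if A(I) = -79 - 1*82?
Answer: -316032/1903 ≈ -166.07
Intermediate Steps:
A(I) = -161 (A(I) = -79 - 82 = -161)
A(-199) - 9649/1903 = -161 - 9649/1903 = -316032/1903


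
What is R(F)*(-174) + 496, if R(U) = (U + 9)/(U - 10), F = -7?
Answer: 8780/17 ≈ 516.47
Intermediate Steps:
R(U) = (9 + U)/(-10 + U)
R(F)*(-174) + 496 = ((9 - 7)/(-10 - 7))*(-174) + 496 = (2/(-17))*(-174) + 496 = -1/17*2*(-174) + 496 = -2/17*(-174) + 496 = 348/17 + 496 = 8780/17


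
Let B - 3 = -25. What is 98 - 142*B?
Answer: 3222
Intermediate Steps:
B = -22 (B = 3 - 25 = -22)
98 - 142*B = 98 - 142*(-22) = 98 + 3124 = 3222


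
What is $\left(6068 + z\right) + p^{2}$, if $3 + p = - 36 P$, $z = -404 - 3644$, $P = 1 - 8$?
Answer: $64021$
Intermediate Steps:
$P = -7$ ($P = 1 - 8 = -7$)
$z = -4048$ ($z = -404 - 3644 = -4048$)
$p = 249$ ($p = -3 - -252 = -3 + 252 = 249$)
$\left(6068 + z\right) + p^{2} = \left(6068 - 4048\right) + 249^{2} = 2020 + 62001 = 64021$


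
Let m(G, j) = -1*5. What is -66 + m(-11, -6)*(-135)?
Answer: 609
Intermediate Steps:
m(G, j) = -5
-66 + m(-11, -6)*(-135) = -66 - 5*(-135) = -66 + 675 = 609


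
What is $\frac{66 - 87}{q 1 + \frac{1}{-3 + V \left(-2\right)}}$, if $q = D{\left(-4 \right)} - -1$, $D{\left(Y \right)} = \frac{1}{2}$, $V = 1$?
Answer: $- \frac{210}{13} \approx -16.154$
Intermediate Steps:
$D{\left(Y \right)} = \frac{1}{2}$
$q = \frac{3}{2}$ ($q = \frac{1}{2} - -1 = \frac{1}{2} + 1 = \frac{3}{2} \approx 1.5$)
$\frac{66 - 87}{q 1 + \frac{1}{-3 + V \left(-2\right)}} = \frac{66 - 87}{\frac{3}{2} \cdot 1 + \frac{1}{-3 + 1 \left(-2\right)}} = - \frac{21}{\frac{3}{2} + \frac{1}{-3 - 2}} = - \frac{21}{\frac{3}{2} + \frac{1}{-5}} = - \frac{21}{\frac{3}{2} - \frac{1}{5}} = - \frac{21}{\frac{13}{10}} = \left(-21\right) \frac{10}{13} = - \frac{210}{13}$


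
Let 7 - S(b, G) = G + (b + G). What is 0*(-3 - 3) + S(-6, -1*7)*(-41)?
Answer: -1107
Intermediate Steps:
S(b, G) = 7 - b - 2*G (S(b, G) = 7 - (G + (b + G)) = 7 - (G + (G + b)) = 7 - (b + 2*G) = 7 + (-b - 2*G) = 7 - b - 2*G)
0*(-3 - 3) + S(-6, -1*7)*(-41) = 0*(-3 - 3) + (7 - 1*(-6) - (-2)*7)*(-41) = 0*(-6) + (7 + 6 - 2*(-7))*(-41) = 0 + (7 + 6 + 14)*(-41) = 0 + 27*(-41) = 0 - 1107 = -1107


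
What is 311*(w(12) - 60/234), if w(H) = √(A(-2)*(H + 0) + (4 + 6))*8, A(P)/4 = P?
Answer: -3110/39 + 2488*I*√86 ≈ -79.744 + 23073.0*I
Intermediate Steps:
A(P) = 4*P
w(H) = 8*√(10 - 8*H) (w(H) = √((4*(-2))*(H + 0) + (4 + 6))*8 = √(-8*H + 10)*8 = √(10 - 8*H)*8 = 8*√(10 - 8*H))
311*(w(12) - 60/234) = 311*(8*√(10 - 8*12) - 60/234) = 311*(8*√(10 - 96) - 60*1/234) = 311*(8*√(-86) - 10/39) = 311*(8*(I*√86) - 10/39) = 311*(8*I*√86 - 10/39) = 311*(-10/39 + 8*I*√86) = -3110/39 + 2488*I*√86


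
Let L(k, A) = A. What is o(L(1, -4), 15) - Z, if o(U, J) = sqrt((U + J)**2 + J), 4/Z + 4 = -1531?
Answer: 4/1535 + 2*sqrt(34) ≈ 11.665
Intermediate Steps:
Z = -4/1535 (Z = 4/(-4 - 1531) = 4/(-1535) = 4*(-1/1535) = -4/1535 ≈ -0.0026059)
o(U, J) = sqrt(J + (J + U)**2) (o(U, J) = sqrt((J + U)**2 + J) = sqrt(J + (J + U)**2))
o(L(1, -4), 15) - Z = sqrt(15 + (15 - 4)**2) - 1*(-4/1535) = sqrt(15 + 11**2) + 4/1535 = sqrt(15 + 121) + 4/1535 = sqrt(136) + 4/1535 = 2*sqrt(34) + 4/1535 = 4/1535 + 2*sqrt(34)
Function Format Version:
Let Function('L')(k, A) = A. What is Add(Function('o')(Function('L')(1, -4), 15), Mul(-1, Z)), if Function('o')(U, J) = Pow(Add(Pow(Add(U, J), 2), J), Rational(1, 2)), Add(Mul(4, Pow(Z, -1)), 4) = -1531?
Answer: Add(Rational(4, 1535), Mul(2, Pow(34, Rational(1, 2)))) ≈ 11.665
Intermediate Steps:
Z = Rational(-4, 1535) (Z = Mul(4, Pow(Add(-4, -1531), -1)) = Mul(4, Pow(-1535, -1)) = Mul(4, Rational(-1, 1535)) = Rational(-4, 1535) ≈ -0.0026059)
Function('o')(U, J) = Pow(Add(J, Pow(Add(J, U), 2)), Rational(1, 2)) (Function('o')(U, J) = Pow(Add(Pow(Add(J, U), 2), J), Rational(1, 2)) = Pow(Add(J, Pow(Add(J, U), 2)), Rational(1, 2)))
Add(Function('o')(Function('L')(1, -4), 15), Mul(-1, Z)) = Add(Pow(Add(15, Pow(Add(15, -4), 2)), Rational(1, 2)), Mul(-1, Rational(-4, 1535))) = Add(Pow(Add(15, Pow(11, 2)), Rational(1, 2)), Rational(4, 1535)) = Add(Pow(Add(15, 121), Rational(1, 2)), Rational(4, 1535)) = Add(Pow(136, Rational(1, 2)), Rational(4, 1535)) = Add(Mul(2, Pow(34, Rational(1, 2))), Rational(4, 1535)) = Add(Rational(4, 1535), Mul(2, Pow(34, Rational(1, 2))))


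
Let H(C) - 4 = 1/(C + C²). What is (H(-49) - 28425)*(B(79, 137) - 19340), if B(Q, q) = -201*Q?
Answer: 2354256000829/2352 ≈ 1.0010e+9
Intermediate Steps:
H(C) = 4 + 1/(C + C²)
(H(-49) - 28425)*(B(79, 137) - 19340) = ((1 + 4*(-49) + 4*(-49)²)/((-49)*(1 - 49)) - 28425)*(-201*79 - 19340) = (-1/49*(1 - 196 + 4*2401)/(-48) - 28425)*(-15879 - 19340) = (-1/49*(-1/48)*(1 - 196 + 9604) - 28425)*(-35219) = (-1/49*(-1/48)*9409 - 28425)*(-35219) = (9409/2352 - 28425)*(-35219) = -66846191/2352*(-35219) = 2354256000829/2352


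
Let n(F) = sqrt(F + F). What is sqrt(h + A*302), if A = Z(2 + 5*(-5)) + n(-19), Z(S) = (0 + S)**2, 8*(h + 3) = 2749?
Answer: sqrt(2561578 + 4832*I*sqrt(38))/4 ≈ 400.13 + 2.3263*I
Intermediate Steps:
h = 2725/8 (h = -3 + (1/8)*2749 = -3 + 2749/8 = 2725/8 ≈ 340.63)
n(F) = sqrt(2)*sqrt(F) (n(F) = sqrt(2*F) = sqrt(2)*sqrt(F))
Z(S) = S**2
A = 529 + I*sqrt(38) (A = (2 + 5*(-5))**2 + sqrt(2)*sqrt(-19) = (2 - 25)**2 + sqrt(2)*(I*sqrt(19)) = (-23)**2 + I*sqrt(38) = 529 + I*sqrt(38) ≈ 529.0 + 6.1644*I)
sqrt(h + A*302) = sqrt(2725/8 + (529 + I*sqrt(38))*302) = sqrt(2725/8 + (159758 + 302*I*sqrt(38))) = sqrt(1280789/8 + 302*I*sqrt(38))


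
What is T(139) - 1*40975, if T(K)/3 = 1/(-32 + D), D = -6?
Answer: -1557053/38 ≈ -40975.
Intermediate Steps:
T(K) = -3/38 (T(K) = 3/(-32 - 6) = 3/(-38) = 3*(-1/38) = -3/38)
T(139) - 1*40975 = -3/38 - 1*40975 = -3/38 - 40975 = -1557053/38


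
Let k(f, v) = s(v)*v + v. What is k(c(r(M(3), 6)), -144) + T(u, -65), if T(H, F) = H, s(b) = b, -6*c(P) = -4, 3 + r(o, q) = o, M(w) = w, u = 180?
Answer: 20772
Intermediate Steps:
r(o, q) = -3 + o
c(P) = ⅔ (c(P) = -⅙*(-4) = ⅔)
k(f, v) = v + v² (k(f, v) = v*v + v = v² + v = v + v²)
k(c(r(M(3), 6)), -144) + T(u, -65) = -144*(1 - 144) + 180 = -144*(-143) + 180 = 20592 + 180 = 20772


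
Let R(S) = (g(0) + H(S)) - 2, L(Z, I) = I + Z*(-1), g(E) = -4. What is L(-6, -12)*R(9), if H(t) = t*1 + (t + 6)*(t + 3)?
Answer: -1098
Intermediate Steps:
H(t) = t + (3 + t)*(6 + t) (H(t) = t + (6 + t)*(3 + t) = t + (3 + t)*(6 + t))
L(Z, I) = I - Z
R(S) = 12 + S² + 10*S (R(S) = (-4 + (18 + S² + 10*S)) - 2 = (14 + S² + 10*S) - 2 = 12 + S² + 10*S)
L(-6, -12)*R(9) = (-12 - 1*(-6))*(12 + 9² + 10*9) = (-12 + 6)*(12 + 81 + 90) = -6*183 = -1098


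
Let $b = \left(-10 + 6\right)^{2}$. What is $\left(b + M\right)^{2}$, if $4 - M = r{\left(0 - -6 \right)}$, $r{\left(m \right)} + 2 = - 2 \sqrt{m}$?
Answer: $508 + 88 \sqrt{6} \approx 723.55$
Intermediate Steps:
$r{\left(m \right)} = -2 - 2 \sqrt{m}$
$M = 6 + 2 \sqrt{6}$ ($M = 4 - \left(-2 - 2 \sqrt{0 - -6}\right) = 4 - \left(-2 - 2 \sqrt{0 + 6}\right) = 4 - \left(-2 - 2 \sqrt{6}\right) = 4 + \left(2 + 2 \sqrt{6}\right) = 6 + 2 \sqrt{6} \approx 10.899$)
$b = 16$ ($b = \left(-4\right)^{2} = 16$)
$\left(b + M\right)^{2} = \left(16 + \left(6 + 2 \sqrt{6}\right)\right)^{2} = \left(22 + 2 \sqrt{6}\right)^{2}$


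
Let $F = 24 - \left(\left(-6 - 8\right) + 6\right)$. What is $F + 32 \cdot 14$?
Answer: $480$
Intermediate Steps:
$F = 32$ ($F = 24 - \left(-14 + 6\right) = 24 - -8 = 24 + 8 = 32$)
$F + 32 \cdot 14 = 32 + 32 \cdot 14 = 32 + 448 = 480$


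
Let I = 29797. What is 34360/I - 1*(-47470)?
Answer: 1414497950/29797 ≈ 47471.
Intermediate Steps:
34360/I - 1*(-47470) = 34360/29797 - 1*(-47470) = 34360*(1/29797) + 47470 = 34360/29797 + 47470 = 1414497950/29797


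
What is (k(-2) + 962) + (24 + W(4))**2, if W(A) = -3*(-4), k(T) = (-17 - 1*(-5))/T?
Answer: 2264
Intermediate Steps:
k(T) = -12/T (k(T) = (-17 + 5)/T = -12/T)
W(A) = 12
(k(-2) + 962) + (24 + W(4))**2 = (-12/(-2) + 962) + (24 + 12)**2 = (-12*(-1/2) + 962) + 36**2 = (6 + 962) + 1296 = 968 + 1296 = 2264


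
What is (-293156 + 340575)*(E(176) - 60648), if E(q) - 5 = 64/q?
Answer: -31631744911/11 ≈ -2.8756e+9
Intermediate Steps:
E(q) = 5 + 64/q
(-293156 + 340575)*(E(176) - 60648) = (-293156 + 340575)*((5 + 64/176) - 60648) = 47419*((5 + 64*(1/176)) - 60648) = 47419*((5 + 4/11) - 60648) = 47419*(59/11 - 60648) = 47419*(-667069/11) = -31631744911/11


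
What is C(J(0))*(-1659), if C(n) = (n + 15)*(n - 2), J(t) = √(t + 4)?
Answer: 0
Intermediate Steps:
J(t) = √(4 + t)
C(n) = (-2 + n)*(15 + n) (C(n) = (15 + n)*(-2 + n) = (-2 + n)*(15 + n))
C(J(0))*(-1659) = (-30 + (√(4 + 0))² + 13*√(4 + 0))*(-1659) = (-30 + (√4)² + 13*√4)*(-1659) = (-30 + 2² + 13*2)*(-1659) = (-30 + 4 + 26)*(-1659) = 0*(-1659) = 0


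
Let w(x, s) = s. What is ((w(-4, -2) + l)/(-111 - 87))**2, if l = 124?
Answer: 3721/9801 ≈ 0.37965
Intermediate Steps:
((w(-4, -2) + l)/(-111 - 87))**2 = ((-2 + 124)/(-111 - 87))**2 = (122/(-198))**2 = (122*(-1/198))**2 = (-61/99)**2 = 3721/9801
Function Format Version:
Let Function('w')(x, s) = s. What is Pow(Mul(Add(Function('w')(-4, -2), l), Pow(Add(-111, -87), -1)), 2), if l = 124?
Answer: Rational(3721, 9801) ≈ 0.37965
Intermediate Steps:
Pow(Mul(Add(Function('w')(-4, -2), l), Pow(Add(-111, -87), -1)), 2) = Pow(Mul(Add(-2, 124), Pow(Add(-111, -87), -1)), 2) = Pow(Mul(122, Pow(-198, -1)), 2) = Pow(Mul(122, Rational(-1, 198)), 2) = Pow(Rational(-61, 99), 2) = Rational(3721, 9801)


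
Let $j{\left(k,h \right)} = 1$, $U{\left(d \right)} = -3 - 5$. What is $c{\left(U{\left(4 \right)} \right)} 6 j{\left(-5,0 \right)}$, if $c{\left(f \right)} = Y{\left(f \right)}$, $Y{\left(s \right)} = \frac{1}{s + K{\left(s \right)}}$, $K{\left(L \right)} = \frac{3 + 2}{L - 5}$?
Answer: $- \frac{78}{109} \approx -0.7156$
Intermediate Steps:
$K{\left(L \right)} = \frac{5}{-5 + L}$
$Y{\left(s \right)} = \frac{1}{s + \frac{5}{-5 + s}}$
$U{\left(d \right)} = -8$ ($U{\left(d \right)} = -3 - 5 = -8$)
$c{\left(f \right)} = \frac{-5 + f}{5 + f \left(-5 + f\right)}$
$c{\left(U{\left(4 \right)} \right)} 6 j{\left(-5,0 \right)} = \frac{-5 - 8}{5 - 8 \left(-5 - 8\right)} 6 \cdot 1 = \frac{1}{5 - -104} \left(-13\right) 6 \cdot 1 = \frac{1}{5 + 104} \left(-13\right) 6 \cdot 1 = \frac{1}{109} \left(-13\right) 6 \cdot 1 = \left(- \frac{13}{109}\right) 6 \cdot 1 = \left(- \frac{78}{109}\right) 1 = - \frac{78}{109}$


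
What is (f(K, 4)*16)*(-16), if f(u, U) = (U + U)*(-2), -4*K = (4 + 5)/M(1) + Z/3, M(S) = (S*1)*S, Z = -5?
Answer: 4096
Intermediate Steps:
M(S) = S² (M(S) = S*S = S²)
K = -11/6 (K = -((4 + 5)/(1²) - 5/3)/4 = -(9/1 - 5*⅓)/4 = -(9*1 - 5/3)/4 = -(9 - 5/3)/4 = -¼*22/3 = -11/6 ≈ -1.8333)
f(u, U) = -4*U (f(u, U) = (2*U)*(-2) = -4*U)
(f(K, 4)*16)*(-16) = (-4*4*16)*(-16) = -16*16*(-16) = -256*(-16) = 4096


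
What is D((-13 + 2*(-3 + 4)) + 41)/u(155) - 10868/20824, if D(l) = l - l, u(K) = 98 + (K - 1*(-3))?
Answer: -143/274 ≈ -0.52190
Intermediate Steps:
u(K) = 101 + K (u(K) = 98 + (K + 3) = 98 + (3 + K) = 101 + K)
D(l) = 0
D((-13 + 2*(-3 + 4)) + 41)/u(155) - 10868/20824 = 0/(101 + 155) - 10868/20824 = 0/256 - 10868*1/20824 = 0*(1/256) - 143/274 = 0 - 143/274 = -143/274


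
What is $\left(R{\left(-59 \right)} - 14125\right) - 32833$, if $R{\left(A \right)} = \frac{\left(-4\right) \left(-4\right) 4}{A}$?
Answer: $- \frac{2770586}{59} \approx -46959.0$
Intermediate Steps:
$R{\left(A \right)} = \frac{64}{A}$ ($R{\left(A \right)} = \frac{16 \cdot 4}{A} = \frac{64}{A}$)
$\left(R{\left(-59 \right)} - 14125\right) - 32833 = \left(\frac{64}{-59} - 14125\right) - 32833 = \left(64 \left(- \frac{1}{59}\right) - 14125\right) - 32833 = \left(- \frac{64}{59} - 14125\right) - 32833 = - \frac{833439}{59} - 32833 = - \frac{2770586}{59}$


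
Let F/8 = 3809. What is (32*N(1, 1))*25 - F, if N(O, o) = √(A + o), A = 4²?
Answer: -30472 + 800*√17 ≈ -27174.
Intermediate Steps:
A = 16
N(O, o) = √(16 + o)
F = 30472 (F = 8*3809 = 30472)
(32*N(1, 1))*25 - F = (32*√(16 + 1))*25 - 1*30472 = (32*√17)*25 - 30472 = 800*√17 - 30472 = -30472 + 800*√17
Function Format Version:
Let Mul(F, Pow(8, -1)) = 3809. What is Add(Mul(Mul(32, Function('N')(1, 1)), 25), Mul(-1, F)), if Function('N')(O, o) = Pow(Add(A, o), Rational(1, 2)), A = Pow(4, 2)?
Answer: Add(-30472, Mul(800, Pow(17, Rational(1, 2)))) ≈ -27174.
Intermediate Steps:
A = 16
Function('N')(O, o) = Pow(Add(16, o), Rational(1, 2))
F = 30472 (F = Mul(8, 3809) = 30472)
Add(Mul(Mul(32, Function('N')(1, 1)), 25), Mul(-1, F)) = Add(Mul(Mul(32, Pow(Add(16, 1), Rational(1, 2))), 25), Mul(-1, 30472)) = Add(Mul(Mul(32, Pow(17, Rational(1, 2))), 25), -30472) = Add(Mul(800, Pow(17, Rational(1, 2))), -30472) = Add(-30472, Mul(800, Pow(17, Rational(1, 2))))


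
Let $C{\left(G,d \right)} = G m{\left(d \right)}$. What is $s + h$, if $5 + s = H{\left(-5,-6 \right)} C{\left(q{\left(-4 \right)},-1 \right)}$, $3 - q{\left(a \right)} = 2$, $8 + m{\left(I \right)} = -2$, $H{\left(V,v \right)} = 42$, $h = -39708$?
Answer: $-40133$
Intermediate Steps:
$m{\left(I \right)} = -10$ ($m{\left(I \right)} = -8 - 2 = -10$)
$q{\left(a \right)} = 1$ ($q{\left(a \right)} = 3 - 2 = 1$)
$C{\left(G,d \right)} = - 10 G$ ($C{\left(G,d \right)} = G \left(-10\right) = - 10 G$)
$s = -425$ ($s = -5 + 42 \left(\left(-10\right) 1\right) = -5 + 42 \left(-10\right) = -5 - 420 = -425$)
$s + h = -425 - 39708 = -40133$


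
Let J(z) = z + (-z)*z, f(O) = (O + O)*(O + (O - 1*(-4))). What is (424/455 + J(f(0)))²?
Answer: 179776/207025 ≈ 0.86838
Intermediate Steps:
f(O) = 2*O*(4 + 2*O) (f(O) = (2*O)*(O + (O + 4)) = (2*O)*(O + (4 + O)) = (2*O)*(4 + 2*O) = 2*O*(4 + 2*O))
J(z) = z - z²
(424/455 + J(f(0)))² = (424/455 + (4*0*(2 + 0))*(1 - 4*0*(2 + 0)))² = (424*(1/455) + (4*0*2)*(1 - 4*0*2))² = (424/455 + 0*(1 - 1*0))² = (424/455 + 0*(1 + 0))² = (424/455 + 0*1)² = (424/455 + 0)² = (424/455)² = 179776/207025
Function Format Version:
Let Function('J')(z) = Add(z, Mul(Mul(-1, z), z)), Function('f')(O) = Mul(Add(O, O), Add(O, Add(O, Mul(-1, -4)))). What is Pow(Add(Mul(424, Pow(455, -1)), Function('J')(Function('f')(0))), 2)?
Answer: Rational(179776, 207025) ≈ 0.86838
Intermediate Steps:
Function('f')(O) = Mul(2, O, Add(4, Mul(2, O))) (Function('f')(O) = Mul(Mul(2, O), Add(O, Add(O, 4))) = Mul(Mul(2, O), Add(O, Add(4, O))) = Mul(Mul(2, O), Add(4, Mul(2, O))) = Mul(2, O, Add(4, Mul(2, O))))
Function('J')(z) = Add(z, Mul(-1, Pow(z, 2)))
Pow(Add(Mul(424, Pow(455, -1)), Function('J')(Function('f')(0))), 2) = Pow(Add(Mul(424, Pow(455, -1)), Mul(Mul(4, 0, Add(2, 0)), Add(1, Mul(-1, Mul(4, 0, Add(2, 0)))))), 2) = Pow(Add(Mul(424, Rational(1, 455)), Mul(Mul(4, 0, 2), Add(1, Mul(-1, Mul(4, 0, 2))))), 2) = Pow(Add(Rational(424, 455), Mul(0, Add(1, Mul(-1, 0)))), 2) = Pow(Add(Rational(424, 455), Mul(0, Add(1, 0))), 2) = Pow(Add(Rational(424, 455), Mul(0, 1)), 2) = Pow(Add(Rational(424, 455), 0), 2) = Pow(Rational(424, 455), 2) = Rational(179776, 207025)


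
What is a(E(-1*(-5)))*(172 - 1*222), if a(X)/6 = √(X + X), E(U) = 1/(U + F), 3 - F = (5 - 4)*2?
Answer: -100*√3 ≈ -173.21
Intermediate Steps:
F = 1 (F = 3 - (5 - 4)*2 = 3 - 2 = 1)
E(U) = 1/(1 + U) (E(U) = 1/(U + 1) = 1/(1 + U))
a(X) = 6*√2*√X (a(X) = 6*√(X + X) = 6*√(2*X) = 6*(√2*√X) = 6*√2*√X)
a(E(-1*(-5)))*(172 - 1*222) = (6*√2*√(1/(1 - 1*(-5))))*(172 - 1*222) = (6*√2*√(1/(1 + 5)))*(172 - 222) = (6*√2*√(1/6))*(-50) = (6*√2*√(⅙))*(-50) = (6*√2*(√6/6))*(-50) = (2*√3)*(-50) = -100*√3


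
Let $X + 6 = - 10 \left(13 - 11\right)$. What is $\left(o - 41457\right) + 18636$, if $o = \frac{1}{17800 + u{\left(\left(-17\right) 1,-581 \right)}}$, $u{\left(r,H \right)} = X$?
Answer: $- \frac{405620453}{17774} \approx -22821.0$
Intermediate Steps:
$X = -26$ ($X = -6 - 10 \left(13 - 11\right) = -6 - 20 = -26$)
$u{\left(r,H \right)} = -26$
$o = \frac{1}{17774}$ ($o = \frac{1}{17800 - 26} = \frac{1}{17774} \approx 5.6262 \cdot 10^{-5}$)
$\left(o - 41457\right) + 18636 = \left(\frac{1}{17774} - 41457\right) + 18636 = - \frac{736856717}{17774} + 18636 = - \frac{405620453}{17774}$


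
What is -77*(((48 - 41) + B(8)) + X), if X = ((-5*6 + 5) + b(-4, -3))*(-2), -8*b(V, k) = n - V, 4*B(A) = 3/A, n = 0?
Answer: -143143/32 ≈ -4473.2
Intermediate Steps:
B(A) = 3/(4*A) (B(A) = (3/A)/4 = 3/(4*A))
b(V, k) = V/8 (b(V, k) = -(0 - V)/8 = -(-1)*V/8 = V/8)
X = 51 (X = ((-5*6 + 5) + (⅛)*(-4))*(-2) = ((-30 + 5) - ½)*(-2) = (-25 - ½)*(-2) = -51/2*(-2) = 51)
-77*(((48 - 41) + B(8)) + X) = -77*(((48 - 41) + (¾)/8) + 51) = -77*((7 + (¾)*(⅛)) + 51) = -77*((7 + 3/32) + 51) = -77*(227/32 + 51) = -77*1859/32 = -143143/32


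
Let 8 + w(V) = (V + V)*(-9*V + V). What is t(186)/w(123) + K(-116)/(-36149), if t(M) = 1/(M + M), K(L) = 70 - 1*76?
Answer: 540268555/3255245790816 ≈ 0.00016597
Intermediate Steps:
w(V) = -8 - 16*V**2 (w(V) = -8 + (V + V)*(-9*V + V) = -8 + (2*V)*(-8*V) = -8 - 16*V**2)
K(L) = -6 (K(L) = 70 - 76 = -6)
t(M) = 1/(2*M)
t(186)/w(123) + K(-116)/(-36149) = ((1/2)/186)/(-8 - 16*123**2) - 6/(-36149) = ((1/2)*(1/186))/(-8 - 16*15129) - 6*(-1/36149) = 1/(372*(-8 - 242064)) + 6/36149 = (1/372)/(-242072) + 6/36149 = (1/372)*(-1/242072) + 6/36149 = -1/90050784 + 6/36149 = 540268555/3255245790816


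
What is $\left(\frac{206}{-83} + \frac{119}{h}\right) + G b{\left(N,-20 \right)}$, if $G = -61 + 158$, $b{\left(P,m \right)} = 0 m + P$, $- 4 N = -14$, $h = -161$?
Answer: $\frac{1283913}{3818} \approx 336.28$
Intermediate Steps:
$N = \frac{7}{2}$ ($N = \left(- \frac{1}{4}\right) \left(-14\right) = \frac{7}{2} \approx 3.5$)
$b{\left(P,m \right)} = P$ ($b{\left(P,m \right)} = 0 + P = P$)
$G = 97$
$\left(\frac{206}{-83} + \frac{119}{h}\right) + G b{\left(N,-20 \right)} = \left(\frac{206}{-83} + \frac{119}{-161}\right) + 97 \cdot \frac{7}{2} = \left(206 \left(- \frac{1}{83}\right) + 119 \left(- \frac{1}{161}\right)\right) + \frac{679}{2} = \left(- \frac{206}{83} - \frac{17}{23}\right) + \frac{679}{2} = - \frac{6149}{1909} + \frac{679}{2} = \frac{1283913}{3818}$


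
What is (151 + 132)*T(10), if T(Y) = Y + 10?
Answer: 5660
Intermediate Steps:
T(Y) = 10 + Y
(151 + 132)*T(10) = (151 + 132)*(10 + 10) = 283*20 = 5660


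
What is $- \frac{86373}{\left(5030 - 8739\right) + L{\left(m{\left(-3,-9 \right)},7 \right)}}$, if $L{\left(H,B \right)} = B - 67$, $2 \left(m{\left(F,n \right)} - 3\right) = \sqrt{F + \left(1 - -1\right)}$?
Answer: $\frac{86373}{3769} \approx 22.917$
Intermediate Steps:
$m{\left(F,n \right)} = 3 + \frac{\sqrt{2 + F}}{2}$ ($m{\left(F,n \right)} = 3 + \frac{\sqrt{F + \left(1 - -1\right)}}{2} = 3 + \frac{\sqrt{F + \left(1 + 1\right)}}{2} = 3 + \frac{\sqrt{F + 2}}{2} = 3 + \frac{\sqrt{2 + F}}{2}$)
$L{\left(H,B \right)} = -67 + B$ ($L{\left(H,B \right)} = B - 67 = -67 + B$)
$- \frac{86373}{\left(5030 - 8739\right) + L{\left(m{\left(-3,-9 \right)},7 \right)}} = - \frac{86373}{\left(5030 - 8739\right) + \left(-67 + 7\right)} = - \frac{86373}{-3709 - 60} = - \frac{86373}{-3769} = \left(-86373\right) \left(- \frac{1}{3769}\right) = \frac{86373}{3769}$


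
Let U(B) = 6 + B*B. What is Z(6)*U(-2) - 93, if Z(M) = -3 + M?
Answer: -63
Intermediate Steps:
U(B) = 6 + B**2
Z(6)*U(-2) - 93 = (-3 + 6)*(6 + (-2)**2) - 93 = 3*(6 + 4) - 93 = 3*10 - 93 = 30 - 93 = -63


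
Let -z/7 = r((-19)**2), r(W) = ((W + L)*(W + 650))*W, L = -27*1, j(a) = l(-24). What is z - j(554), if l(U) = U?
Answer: -853302174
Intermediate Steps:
j(a) = -24
L = -27
r(W) = W*(-27 + W)*(650 + W) (r(W) = ((W - 27)*(W + 650))*W = ((-27 + W)*(650 + W))*W = W*(-27 + W)*(650 + W))
z = -853302198 (z = -7*(-19)**2*(-17550 + ((-19)**2)**2 + 623*(-19)**2) = -2527*(-17550 + 361**2 + 623*361) = -2527*(-17550 + 130321 + 224903) = -2527*337674 = -7*121900314 = -853302198)
z - j(554) = -853302198 - 1*(-24) = -853302198 + 24 = -853302174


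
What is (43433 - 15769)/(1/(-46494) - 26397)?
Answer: -1286210016/1227302119 ≈ -1.0480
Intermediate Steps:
(43433 - 15769)/(1/(-46494) - 26397) = 27664/(-1/46494 - 26397) = 27664/(-1227302119/46494) = 27664*(-46494/1227302119) = -1286210016/1227302119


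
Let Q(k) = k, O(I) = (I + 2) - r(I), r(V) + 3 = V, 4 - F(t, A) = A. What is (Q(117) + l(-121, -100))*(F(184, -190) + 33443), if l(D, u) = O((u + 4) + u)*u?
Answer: -12882971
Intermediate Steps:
F(t, A) = 4 - A
r(V) = -3 + V
O(I) = 5 (O(I) = (I + 2) - (-3 + I) = (2 + I) + (3 - I) = 5)
l(D, u) = 5*u
(Q(117) + l(-121, -100))*(F(184, -190) + 33443) = (117 + 5*(-100))*((4 - 1*(-190)) + 33443) = (117 - 500)*((4 + 190) + 33443) = -383*(194 + 33443) = -383*33637 = -12882971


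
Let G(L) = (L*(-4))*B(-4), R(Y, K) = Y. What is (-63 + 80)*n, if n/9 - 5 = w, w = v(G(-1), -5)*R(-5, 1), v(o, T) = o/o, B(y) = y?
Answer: 0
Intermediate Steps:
G(L) = 16*L (G(L) = (L*(-4))*(-4) = -4*L*(-4) = 16*L)
v(o, T) = 1
w = -5 (w = 1*(-5) = -5)
n = 0 (n = 45 + 9*(-5) = 45 - 45 = 0)
(-63 + 80)*n = (-63 + 80)*0 = 17*0 = 0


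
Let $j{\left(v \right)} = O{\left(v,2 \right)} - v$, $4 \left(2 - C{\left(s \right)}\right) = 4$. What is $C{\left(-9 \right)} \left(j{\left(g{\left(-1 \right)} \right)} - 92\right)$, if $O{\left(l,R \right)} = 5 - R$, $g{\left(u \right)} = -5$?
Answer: $-84$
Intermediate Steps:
$C{\left(s \right)} = 1$ ($C{\left(s \right)} = 2 - 1 = 1$)
$j{\left(v \right)} = 3 - v$ ($j{\left(v \right)} = \left(5 - 2\right) - v = 3 - v$)
$C{\left(-9 \right)} \left(j{\left(g{\left(-1 \right)} \right)} - 92\right) = 1 \left(\left(3 - -5\right) - 92\right) = 1 \left(\left(3 + 5\right) - 92\right) = 1 \left(8 - 92\right) = 1 \left(-84\right) = -84$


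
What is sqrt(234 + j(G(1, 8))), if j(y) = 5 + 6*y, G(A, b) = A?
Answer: 7*sqrt(5) ≈ 15.652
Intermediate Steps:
sqrt(234 + j(G(1, 8))) = sqrt(234 + (5 + 6*1)) = sqrt(234 + (5 + 6)) = sqrt(234 + 11) = sqrt(245) = 7*sqrt(5)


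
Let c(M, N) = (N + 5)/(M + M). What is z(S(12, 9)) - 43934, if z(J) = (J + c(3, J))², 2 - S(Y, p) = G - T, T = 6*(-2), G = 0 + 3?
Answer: -393557/9 ≈ -43729.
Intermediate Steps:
G = 3
T = -12
S(Y, p) = -13 (S(Y, p) = 2 - (3 - 1*(-12)) = 2 - (3 + 12) = 2 - 1*15 = 2 - 15 = -13)
c(M, N) = (5 + N)/(2*M) (c(M, N) = (5 + N)/((2*M)) = (5 + N)*(1/(2*M)) = (5 + N)/(2*M))
z(J) = (⅚ + 7*J/6)² (z(J) = (J + (½)*(5 + J)/3)² = (J + (½)*(⅓)*(5 + J))² = (J + (⅚ + J/6))² = (⅚ + 7*J/6)²)
z(S(12, 9)) - 43934 = (5 + 7*(-13))²/36 - 43934 = (5 - 91)²/36 - 43934 = (1/36)*(-86)² - 43934 = (1/36)*7396 - 43934 = 1849/9 - 43934 = -393557/9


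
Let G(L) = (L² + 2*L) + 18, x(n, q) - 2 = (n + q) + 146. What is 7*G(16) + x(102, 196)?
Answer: 2588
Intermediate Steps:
x(n, q) = 148 + n + q (x(n, q) = 2 + ((n + q) + 146) = 2 + (146 + n + q) = 148 + n + q)
G(L) = 18 + L² + 2*L
7*G(16) + x(102, 196) = 7*(18 + 16² + 2*16) + (148 + 102 + 196) = 7*(18 + 256 + 32) + 446 = 7*306 + 446 = 2142 + 446 = 2588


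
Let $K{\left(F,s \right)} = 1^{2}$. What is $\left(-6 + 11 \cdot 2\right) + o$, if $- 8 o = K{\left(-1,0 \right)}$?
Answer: $\frac{127}{8} \approx 15.875$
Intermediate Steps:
$K{\left(F,s \right)} = 1$
$o = - \frac{1}{8}$ ($o = \left(- \frac{1}{8}\right) 1 = - \frac{1}{8} \approx -0.125$)
$\left(-6 + 11 \cdot 2\right) + o = \left(-6 + 11 \cdot 2\right) - \frac{1}{8} = \left(-6 + 22\right) - \frac{1}{8} = 16 - \frac{1}{8} = \frac{127}{8}$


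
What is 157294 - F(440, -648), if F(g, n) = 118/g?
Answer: 34604621/220 ≈ 1.5729e+5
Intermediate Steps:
157294 - F(440, -648) = 157294 - 118/440 = 157294 - 1*59/220 = 157294 - 59/220 = 34604621/220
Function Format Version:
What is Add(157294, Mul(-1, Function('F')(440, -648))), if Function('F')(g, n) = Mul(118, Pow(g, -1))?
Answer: Rational(34604621, 220) ≈ 1.5729e+5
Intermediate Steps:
Add(157294, Mul(-1, Function('F')(440, -648))) = Add(157294, Mul(-1, Mul(118, Pow(440, -1)))) = Add(157294, Mul(-1, Mul(118, Rational(1, 440)))) = Add(157294, Mul(-1, Rational(59, 220))) = Add(157294, Rational(-59, 220)) = Rational(34604621, 220)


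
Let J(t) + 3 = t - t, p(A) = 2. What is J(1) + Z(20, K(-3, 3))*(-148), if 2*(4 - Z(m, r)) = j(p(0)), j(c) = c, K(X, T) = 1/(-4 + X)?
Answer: -447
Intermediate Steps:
J(t) = -3 (J(t) = -3 + (t - t) = -3 + 0 = -3)
Z(m, r) = 3 (Z(m, r) = 4 - 1/2*2 = 4 - 1 = 3)
J(1) + Z(20, K(-3, 3))*(-148) = -3 + 3*(-148) = -3 - 444 = -447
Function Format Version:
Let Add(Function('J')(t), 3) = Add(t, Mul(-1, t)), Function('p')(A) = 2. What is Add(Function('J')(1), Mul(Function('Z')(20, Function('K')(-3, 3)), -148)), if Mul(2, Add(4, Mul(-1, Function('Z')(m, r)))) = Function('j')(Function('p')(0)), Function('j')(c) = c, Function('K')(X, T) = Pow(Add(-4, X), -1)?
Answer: -447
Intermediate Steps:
Function('J')(t) = -3 (Function('J')(t) = Add(-3, Add(t, Mul(-1, t))) = Add(-3, 0) = -3)
Function('Z')(m, r) = 3 (Function('Z')(m, r) = Add(4, Mul(Rational(-1, 2), 2)) = Add(4, -1) = 3)
Add(Function('J')(1), Mul(Function('Z')(20, Function('K')(-3, 3)), -148)) = Add(-3, Mul(3, -148)) = Add(-3, -444) = -447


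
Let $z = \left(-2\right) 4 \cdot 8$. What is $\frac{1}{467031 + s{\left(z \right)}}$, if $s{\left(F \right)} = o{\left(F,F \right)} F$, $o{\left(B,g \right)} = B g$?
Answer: $\frac{1}{204887} \approx 4.8807 \cdot 10^{-6}$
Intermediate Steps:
$z = -64$ ($z = \left(-8\right) 8 = -64$)
$s{\left(F \right)} = F^{3}$ ($s{\left(F \right)} = F F F = F^{2} F = F^{3}$)
$\frac{1}{467031 + s{\left(z \right)}} = \frac{1}{467031 + \left(-64\right)^{3}} = \frac{1}{467031 - 262144} = \frac{1}{204887}$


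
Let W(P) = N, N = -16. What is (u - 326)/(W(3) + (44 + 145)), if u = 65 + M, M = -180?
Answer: -441/173 ≈ -2.5491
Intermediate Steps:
W(P) = -16
u = -115 (u = 65 - 180 = -115)
(u - 326)/(W(3) + (44 + 145)) = (-115 - 326)/(-16 + (44 + 145)) = -441/(-16 + 189) = -441/173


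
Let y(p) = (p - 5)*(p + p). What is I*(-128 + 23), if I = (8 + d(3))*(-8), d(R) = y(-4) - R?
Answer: 64680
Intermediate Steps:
y(p) = 2*p*(-5 + p) (y(p) = (-5 + p)*(2*p) = 2*p*(-5 + p))
d(R) = 72 - R (d(R) = 2*(-4)*(-5 - 4) - R = 2*(-4)*(-9) - R = 72 - R)
I = -616 (I = (8 + (72 - 1*3))*(-8) = (8 + (72 - 3))*(-8) = (8 + 69)*(-8) = 77*(-8) = -616)
I*(-128 + 23) = -616*(-128 + 23) = -616*(-105) = 64680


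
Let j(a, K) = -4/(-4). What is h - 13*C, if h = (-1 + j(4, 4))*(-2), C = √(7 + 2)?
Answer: -39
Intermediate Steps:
j(a, K) = 1 (j(a, K) = -4*(-¼) = 1)
C = 3 (C = √9 = 3)
h = 0 (h = (-1 + 1)*(-2) = 0*(-2) = 0)
h - 13*C = 0 - 13*3 = 0 - 39 = -39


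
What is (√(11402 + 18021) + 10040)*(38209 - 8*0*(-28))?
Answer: 383618360 + 38209*√29423 ≈ 3.9017e+8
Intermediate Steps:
(√(11402 + 18021) + 10040)*(38209 - 8*0*(-28)) = (√29423 + 10040)*(38209 + 0*(-28)) = (10040 + √29423)*(38209 + 0) = (10040 + √29423)*38209 = 383618360 + 38209*√29423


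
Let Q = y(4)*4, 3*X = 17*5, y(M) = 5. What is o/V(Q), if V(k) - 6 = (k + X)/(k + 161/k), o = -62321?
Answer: -104886243/12998 ≈ -8069.4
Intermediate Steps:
X = 85/3 (X = (17*5)/3 = (⅓)*85 = 85/3 ≈ 28.333)
Q = 20 (Q = 5*4 = 20)
V(k) = 6 + (85/3 + k)/(k + 161/k) (V(k) = 6 + (k + 85/3)/(k + 161/k) = 6 + (85/3 + k)/(k + 161/k))
o/V(Q) = -62321*3*(161 + 20²)/(2898 + 21*20² + 85*20) = -62321*3*(161 + 400)/(2898 + 21*400 + 1700) = -62321*1683/(2898 + 8400 + 1700) = -62321/((⅓)*(1/561)*12998) = -62321/12998/1683 = -62321*1683/12998 = -104886243/12998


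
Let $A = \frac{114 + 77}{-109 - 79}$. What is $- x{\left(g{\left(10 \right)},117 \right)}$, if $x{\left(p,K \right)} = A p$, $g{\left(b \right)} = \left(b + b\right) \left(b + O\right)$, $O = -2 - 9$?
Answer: $- \frac{955}{47} \approx -20.319$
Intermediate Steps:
$O = -11$ ($O = -2 - 9 = -11$)
$A = - \frac{191}{188}$ ($A = \frac{191}{-188} = 191 \left(- \frac{1}{188}\right) = - \frac{191}{188} \approx -1.016$)
$g{\left(b \right)} = 2 b \left(-11 + b\right)$ ($g{\left(b \right)} = \left(b + b\right) \left(b - 11\right) = 2 b \left(-11 + b\right)$)
$x{\left(p,K \right)} = - \frac{191 p}{188}$
$- x{\left(g{\left(10 \right)},117 \right)} = - \frac{\left(-191\right) 2 \cdot 10 \left(-11 + 10\right)}{188} = - \frac{\left(-191\right) 2 \cdot 10 \left(-1\right)}{188} = - \frac{\left(-191\right) \left(-20\right)}{188} = \left(-1\right) \frac{955}{47} = - \frac{955}{47}$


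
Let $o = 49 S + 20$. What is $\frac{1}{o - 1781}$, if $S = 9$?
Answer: $- \frac{1}{1320} \approx -0.00075758$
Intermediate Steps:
$o = 461$ ($o = 49 \cdot 9 + 20 = 441 + 20 = 461$)
$\frac{1}{o - 1781} = \frac{1}{461 - 1781} = \frac{1}{-1320} = - \frac{1}{1320}$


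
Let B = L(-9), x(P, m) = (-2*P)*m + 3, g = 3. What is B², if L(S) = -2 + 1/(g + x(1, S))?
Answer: 2209/576 ≈ 3.8351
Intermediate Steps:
x(P, m) = 3 - 2*P*m (x(P, m) = -2*P*m + 3 = 3 - 2*P*m)
L(S) = -2 + 1/(6 - 2*S) (L(S) = -2 + 1/(3 + (3 - 2*1*S)) = -2 + 1/(3 + (3 - 2*S)) = -2 + 1/(6 - 2*S))
B = -47/24 (B = (11 - 4*(-9))/(2*(-3 - 9)) = (½)*(11 + 36)/(-12) = (½)*(-1/12)*47 = -47/24 ≈ -1.9583)
B² = (-47/24)² = 2209/576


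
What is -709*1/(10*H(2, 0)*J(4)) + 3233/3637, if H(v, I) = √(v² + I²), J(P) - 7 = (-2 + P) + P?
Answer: -1738053/945620 ≈ -1.8380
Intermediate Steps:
J(P) = 5 + 2*P (J(P) = 7 + ((-2 + P) + P) = 7 + (-2 + 2*P) = 5 + 2*P)
H(v, I) = √(I² + v²)
-709*1/(10*H(2, 0)*J(4)) + 3233/3637 = -709*1/(10*(5 + 2*4)*√(0² + 2²)) + 3233/3637 = -709*1/(10*√(0 + 4)*(5 + 8)) + 3233*(1/3637) = -709/((√4*13)*10) + 3233/3637 = -709/((2*13)*10) + 3233/3637 = -709/(26*10) + 3233/3637 = -709/260 + 3233/3637 = -1738053/945620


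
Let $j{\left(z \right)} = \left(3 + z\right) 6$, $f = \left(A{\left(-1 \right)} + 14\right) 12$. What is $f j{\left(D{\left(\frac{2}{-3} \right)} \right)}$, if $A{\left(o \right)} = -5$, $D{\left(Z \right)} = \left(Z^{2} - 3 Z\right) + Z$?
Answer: $3096$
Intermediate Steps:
$D{\left(Z \right)} = Z^{2} - 2 Z$
$f = 108$ ($f = \left(-5 + 14\right) 12 = 9 \cdot 12 = 108$)
$j{\left(z \right)} = 18 + 6 z$
$f j{\left(D{\left(\frac{2}{-3} \right)} \right)} = 108 \left(18 + 6 \frac{2}{-3} \left(-2 + \frac{2}{-3}\right)\right) = 108 \left(18 + 6 \cdot 2 \left(- \frac{1}{3}\right) \left(-2 + 2 \left(- \frac{1}{3}\right)\right)\right) = 108 \left(18 + 6 \left(- \frac{2 \left(-2 - \frac{2}{3}\right)}{3}\right)\right) = 108 \left(18 + 6 \left(\left(- \frac{2}{3}\right) \left(- \frac{8}{3}\right)\right)\right) = 108 \left(18 + 6 \cdot \frac{16}{9}\right) = 108 \left(18 + \frac{32}{3}\right) = 108 \cdot \frac{86}{3} = 3096$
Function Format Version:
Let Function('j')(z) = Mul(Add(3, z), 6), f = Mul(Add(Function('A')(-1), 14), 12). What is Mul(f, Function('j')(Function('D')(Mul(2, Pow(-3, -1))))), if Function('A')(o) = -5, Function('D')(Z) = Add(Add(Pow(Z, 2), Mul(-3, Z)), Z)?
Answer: 3096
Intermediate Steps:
Function('D')(Z) = Add(Pow(Z, 2), Mul(-2, Z))
f = 108 (f = Mul(Add(-5, 14), 12) = Mul(9, 12) = 108)
Function('j')(z) = Add(18, Mul(6, z))
Mul(f, Function('j')(Function('D')(Mul(2, Pow(-3, -1))))) = Mul(108, Add(18, Mul(6, Mul(Mul(2, Pow(-3, -1)), Add(-2, Mul(2, Pow(-3, -1))))))) = Mul(108, Add(18, Mul(6, Mul(Mul(2, Rational(-1, 3)), Add(-2, Mul(2, Rational(-1, 3))))))) = Mul(108, Add(18, Mul(6, Mul(Rational(-2, 3), Add(-2, Rational(-2, 3)))))) = Mul(108, Add(18, Mul(6, Mul(Rational(-2, 3), Rational(-8, 3))))) = Mul(108, Add(18, Mul(6, Rational(16, 9)))) = Mul(108, Add(18, Rational(32, 3))) = Mul(108, Rational(86, 3)) = 3096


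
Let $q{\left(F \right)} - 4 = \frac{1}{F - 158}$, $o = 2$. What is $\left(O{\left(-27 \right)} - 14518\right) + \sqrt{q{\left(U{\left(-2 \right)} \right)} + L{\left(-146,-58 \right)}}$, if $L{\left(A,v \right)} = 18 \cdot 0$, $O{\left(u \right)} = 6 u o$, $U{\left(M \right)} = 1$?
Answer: $-14842 + \frac{\sqrt{98439}}{157} \approx -14840.0$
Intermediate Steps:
$q{\left(F \right)} = 4 + \frac{1}{-158 + F}$ ($q{\left(F \right)} = 4 + \frac{1}{F - 158} = 4 + \frac{1}{-158 + F}$)
$O{\left(u \right)} = 12 u$ ($O{\left(u \right)} = 6 u 2 = 12 u$)
$L{\left(A,v \right)} = 0$
$\left(O{\left(-27 \right)} - 14518\right) + \sqrt{q{\left(U{\left(-2 \right)} \right)} + L{\left(-146,-58 \right)}} = \left(12 \left(-27\right) - 14518\right) + \sqrt{\frac{-631 + 4 \cdot 1}{-158 + 1} + 0} = \left(-324 - 14518\right) + \sqrt{\frac{-631 + 4}{-157} + 0} = -14842 + \sqrt{\left(- \frac{1}{157}\right) \left(-627\right) + 0} = -14842 + \sqrt{\frac{627}{157} + 0} = -14842 + \sqrt{\frac{627}{157}} = -14842 + \frac{\sqrt{98439}}{157}$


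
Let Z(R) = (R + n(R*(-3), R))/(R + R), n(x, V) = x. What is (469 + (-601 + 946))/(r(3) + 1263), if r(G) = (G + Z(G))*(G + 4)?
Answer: 814/1277 ≈ 0.63743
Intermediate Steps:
Z(R) = -1 (Z(R) = (R + R*(-3))/(R + R) = (R - 3*R)/((2*R)) = (-2*R)*(1/(2*R)) = -1)
r(G) = (-1 + G)*(4 + G) (r(G) = (G - 1)*(G + 4) = (-1 + G)*(4 + G))
(469 + (-601 + 946))/(r(3) + 1263) = (469 + (-601 + 946))/((-4 + 3² + 3*3) + 1263) = (469 + 345)/((-4 + 9 + 9) + 1263) = 814/(14 + 1263) = 814/1277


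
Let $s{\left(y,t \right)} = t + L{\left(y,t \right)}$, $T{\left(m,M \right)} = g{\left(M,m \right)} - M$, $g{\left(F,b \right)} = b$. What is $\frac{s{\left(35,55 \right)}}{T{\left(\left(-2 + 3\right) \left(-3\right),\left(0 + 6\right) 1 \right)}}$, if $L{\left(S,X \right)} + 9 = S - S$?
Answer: $- \frac{46}{9} \approx -5.1111$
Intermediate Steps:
$L{\left(S,X \right)} = -9$ ($L{\left(S,X \right)} = -9 + \left(S - S\right) = -9 + 0 = -9$)
$T{\left(m,M \right)} = m - M$
$s{\left(y,t \right)} = -9 + t$ ($s{\left(y,t \right)} = t - 9 = -9 + t$)
$\frac{s{\left(35,55 \right)}}{T{\left(\left(-2 + 3\right) \left(-3\right),\left(0 + 6\right) 1 \right)}} = \frac{-9 + 55}{\left(-2 + 3\right) \left(-3\right) - \left(0 + 6\right) 1} = \frac{46}{1 \left(-3\right) - 6 \cdot 1} = \frac{46}{-3 - 6} = \frac{46}{-9} = 46 \left(- \frac{1}{9}\right) = - \frac{46}{9}$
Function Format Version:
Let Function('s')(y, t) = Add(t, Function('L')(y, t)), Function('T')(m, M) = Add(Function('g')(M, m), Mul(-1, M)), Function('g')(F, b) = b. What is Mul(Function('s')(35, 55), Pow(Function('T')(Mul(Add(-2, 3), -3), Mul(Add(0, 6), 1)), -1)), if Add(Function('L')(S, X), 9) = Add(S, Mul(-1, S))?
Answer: Rational(-46, 9) ≈ -5.1111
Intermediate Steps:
Function('L')(S, X) = -9 (Function('L')(S, X) = Add(-9, Add(S, Mul(-1, S))) = Add(-9, 0) = -9)
Function('T')(m, M) = Add(m, Mul(-1, M))
Function('s')(y, t) = Add(-9, t) (Function('s')(y, t) = Add(t, -9) = Add(-9, t))
Mul(Function('s')(35, 55), Pow(Function('T')(Mul(Add(-2, 3), -3), Mul(Add(0, 6), 1)), -1)) = Mul(Add(-9, 55), Pow(Add(Mul(Add(-2, 3), -3), Mul(-1, Mul(Add(0, 6), 1))), -1)) = Mul(46, Pow(Add(Mul(1, -3), Mul(-1, Mul(6, 1))), -1)) = Mul(46, Pow(Add(-3, Mul(-1, 6)), -1)) = Mul(46, Pow(Add(-3, -6), -1)) = Mul(46, Pow(-9, -1)) = Mul(46, Rational(-1, 9)) = Rational(-46, 9)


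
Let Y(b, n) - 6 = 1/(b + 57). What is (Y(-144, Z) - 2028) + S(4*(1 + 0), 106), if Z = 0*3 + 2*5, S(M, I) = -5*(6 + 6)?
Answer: -181135/87 ≈ -2082.0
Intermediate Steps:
S(M, I) = -60 (S(M, I) = -5*12 = -60)
Z = 10 (Z = 0 + 10 = 10)
Y(b, n) = 6 + 1/(57 + b) (Y(b, n) = 6 + 1/(b + 57) = 6 + 1/(57 + b))
(Y(-144, Z) - 2028) + S(4*(1 + 0), 106) = ((343 + 6*(-144))/(57 - 144) - 2028) - 60 = ((343 - 864)/(-87) - 2028) - 60 = (-1/87*(-521) - 2028) - 60 = (521/87 - 2028) - 60 = -175915/87 - 60 = -181135/87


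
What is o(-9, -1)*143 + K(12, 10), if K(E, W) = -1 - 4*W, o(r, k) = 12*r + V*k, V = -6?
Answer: -14627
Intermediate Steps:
o(r, k) = -6*k + 12*r (o(r, k) = 12*r - 6*k = -6*k + 12*r)
o(-9, -1)*143 + K(12, 10) = (-6*(-1) + 12*(-9))*143 + (-1 - 4*10) = (6 - 108)*143 + (-1 - 40) = -102*143 - 41 = -14586 - 41 = -14627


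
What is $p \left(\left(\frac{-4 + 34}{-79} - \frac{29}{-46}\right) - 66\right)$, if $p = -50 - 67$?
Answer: $\frac{27955161}{3634} \approx 7692.7$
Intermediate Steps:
$p = -117$
$p \left(\left(\frac{-4 + 34}{-79} - \frac{29}{-46}\right) - 66\right) = - 117 \left(\left(\frac{-4 + 34}{-79} - \frac{29}{-46}\right) - 66\right) = - 117 \left(\left(30 \left(- \frac{1}{79}\right) - - \frac{29}{46}\right) - 66\right) = - 117 \left(\left(- \frac{30}{79} + \frac{29}{46}\right) - 66\right) = - 117 \left(\frac{911}{3634} - 66\right) = \left(-117\right) \left(- \frac{238933}{3634}\right) = \frac{27955161}{3634}$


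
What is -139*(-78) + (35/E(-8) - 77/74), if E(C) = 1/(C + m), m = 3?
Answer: 789281/74 ≈ 10666.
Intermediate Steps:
E(C) = 1/(3 + C) (E(C) = 1/(C + 3) = 1/(3 + C))
-139*(-78) + (35/E(-8) - 77/74) = -139*(-78) + (35/(1/(3 - 8)) - 77/74) = 10842 + (35/(1/(-5)) - 77*1/74) = 10842 + (35/(-1/5) - 77/74) = 10842 + (35*(-5) - 77/74) = 10842 + (-175 - 77/74) = 10842 - 13027/74 = 789281/74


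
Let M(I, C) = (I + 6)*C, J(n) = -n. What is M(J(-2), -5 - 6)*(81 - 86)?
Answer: 440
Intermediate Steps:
M(I, C) = C*(6 + I) (M(I, C) = (6 + I)*C = C*(6 + I))
M(J(-2), -5 - 6)*(81 - 86) = ((-5 - 6)*(6 - 1*(-2)))*(81 - 86) = -11*(6 + 2)*(-5) = -11*8*(-5) = -88*(-5) = 440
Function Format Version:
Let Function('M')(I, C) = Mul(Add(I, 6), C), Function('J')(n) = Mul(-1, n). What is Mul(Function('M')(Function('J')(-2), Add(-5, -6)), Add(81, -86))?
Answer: 440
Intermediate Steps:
Function('M')(I, C) = Mul(C, Add(6, I)) (Function('M')(I, C) = Mul(Add(6, I), C) = Mul(C, Add(6, I)))
Mul(Function('M')(Function('J')(-2), Add(-5, -6)), Add(81, -86)) = Mul(Mul(Add(-5, -6), Add(6, Mul(-1, -2))), Add(81, -86)) = Mul(Mul(-11, Add(6, 2)), -5) = Mul(Mul(-11, 8), -5) = Mul(-88, -5) = 440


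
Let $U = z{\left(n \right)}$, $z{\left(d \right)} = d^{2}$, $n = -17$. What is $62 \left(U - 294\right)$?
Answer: $-310$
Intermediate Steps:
$U = 289$ ($U = \left(-17\right)^{2} = 289$)
$62 \left(U - 294\right) = 62 \left(289 - 294\right) = 62 \left(-5\right) = -310$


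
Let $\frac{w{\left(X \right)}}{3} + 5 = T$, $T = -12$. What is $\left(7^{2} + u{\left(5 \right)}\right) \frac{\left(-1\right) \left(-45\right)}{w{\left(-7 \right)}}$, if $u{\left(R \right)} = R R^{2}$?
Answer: $- \frac{2610}{17} \approx -153.53$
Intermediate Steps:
$w{\left(X \right)} = -51$ ($w{\left(X \right)} = -15 + 3 \left(-12\right) = -15 - 36 = -51$)
$u{\left(R \right)} = R^{3}$
$\left(7^{2} + u{\left(5 \right)}\right) \frac{\left(-1\right) \left(-45\right)}{w{\left(-7 \right)}} = \left(7^{2} + 5^{3}\right) \frac{\left(-1\right) \left(-45\right)}{-51} = \left(49 + 125\right) 45 \left(- \frac{1}{51}\right) = 174 \left(- \frac{15}{17}\right) = - \frac{2610}{17}$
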